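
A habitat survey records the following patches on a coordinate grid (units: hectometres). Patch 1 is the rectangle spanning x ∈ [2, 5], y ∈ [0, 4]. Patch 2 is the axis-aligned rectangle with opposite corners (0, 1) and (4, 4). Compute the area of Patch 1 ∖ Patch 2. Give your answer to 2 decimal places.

|Patch 1∩Patch 2|: x∈[2,4], y∈[1,4] → 2·3 = 6.
|Patch 1| = 12.
|Patch 1 ∖ Patch 2| = |Patch 1| − |Patch 1∩Patch 2| = 12 − 6 = 6.00.

6.00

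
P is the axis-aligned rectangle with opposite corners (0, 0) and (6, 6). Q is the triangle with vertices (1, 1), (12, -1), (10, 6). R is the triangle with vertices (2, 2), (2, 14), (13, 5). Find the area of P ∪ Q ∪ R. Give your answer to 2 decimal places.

110.02

By inclusion–exclusion:
Individual areas: |P| = 36, |Q| = 36.5, |R| = 66.
|P∩Q| = 9.2172.
|P∩R| = 13.8182.
|Q∩R| = 6.2823.
|P∩Q∩R| = 0.8341.
|P ∪ Q ∪ R| = 138.5 − 29.3176 + 0.8341 = 110.02.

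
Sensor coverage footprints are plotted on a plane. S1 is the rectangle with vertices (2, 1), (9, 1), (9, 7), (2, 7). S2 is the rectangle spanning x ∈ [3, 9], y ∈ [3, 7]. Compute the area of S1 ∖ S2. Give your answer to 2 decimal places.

|S1∩S2|: x∈[3,9], y∈[3,7] → 6·4 = 24.
|S1| = 42.
|S1 ∖ S2| = |S1| − |S1∩S2| = 42 − 24 = 18.00.

18.00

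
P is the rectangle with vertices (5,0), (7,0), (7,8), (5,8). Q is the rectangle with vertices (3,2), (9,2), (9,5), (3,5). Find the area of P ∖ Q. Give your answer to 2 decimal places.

10.00

|P∩Q|: x∈[5,7], y∈[2,5] → 2·3 = 6.
|P| = 16.
|P ∖ Q| = |P| − |P∩Q| = 16 − 6 = 10.00.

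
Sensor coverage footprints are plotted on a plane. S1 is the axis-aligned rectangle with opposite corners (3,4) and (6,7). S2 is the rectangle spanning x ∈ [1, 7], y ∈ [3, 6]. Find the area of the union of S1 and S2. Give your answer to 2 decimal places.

21.00

By inclusion–exclusion:
Individual areas: |S1| = 9, |S2| = 18.
|S1∩S2|: x∈[3,6], y∈[4,6] → 3·2 = 6.
|S1 ∪ S2| = 27 − 6 = 21.00.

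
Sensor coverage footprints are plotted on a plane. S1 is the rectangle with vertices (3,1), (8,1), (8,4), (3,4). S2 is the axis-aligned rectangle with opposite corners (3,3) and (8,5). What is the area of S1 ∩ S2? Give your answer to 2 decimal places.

5.00

|S1∩S2|: x∈[3,8], y∈[3,4] → 5·1 = 5.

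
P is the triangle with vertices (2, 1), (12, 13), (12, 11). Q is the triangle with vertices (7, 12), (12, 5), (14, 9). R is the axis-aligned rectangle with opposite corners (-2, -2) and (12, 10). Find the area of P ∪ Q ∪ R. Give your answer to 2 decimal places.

By inclusion–exclusion:
Individual areas: |P| = 10, |Q| = 17, |R| = 168.
|P∩Q| = 2.2323.
|P∩R| = 6.75.
|Q∩R| = 8.9048.
|P∩Q∩R| = 1.5577.
|P ∪ Q ∪ R| = 195 − 17.887 + 1.5577 = 178.67.

178.67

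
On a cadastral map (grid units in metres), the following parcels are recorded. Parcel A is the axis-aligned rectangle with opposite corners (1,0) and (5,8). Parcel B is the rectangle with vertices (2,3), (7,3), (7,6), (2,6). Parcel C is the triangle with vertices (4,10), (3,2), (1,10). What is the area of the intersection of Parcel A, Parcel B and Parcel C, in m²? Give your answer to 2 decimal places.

2.81

The intersection is the polygon with vertices (2.75,3), (2,6), (3.5,6), (3.125,3).
By the shoelace formula its area is 2.81.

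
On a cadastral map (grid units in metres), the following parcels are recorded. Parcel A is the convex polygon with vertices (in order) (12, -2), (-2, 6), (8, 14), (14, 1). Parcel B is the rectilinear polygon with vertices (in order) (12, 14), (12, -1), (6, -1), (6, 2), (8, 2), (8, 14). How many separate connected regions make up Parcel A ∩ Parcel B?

Parcel A ∩ Parcel B is a single connected region.

1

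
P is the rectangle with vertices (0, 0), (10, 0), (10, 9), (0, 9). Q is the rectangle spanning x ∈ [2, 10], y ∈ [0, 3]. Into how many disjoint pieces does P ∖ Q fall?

1

P ∖ Q is a single connected region.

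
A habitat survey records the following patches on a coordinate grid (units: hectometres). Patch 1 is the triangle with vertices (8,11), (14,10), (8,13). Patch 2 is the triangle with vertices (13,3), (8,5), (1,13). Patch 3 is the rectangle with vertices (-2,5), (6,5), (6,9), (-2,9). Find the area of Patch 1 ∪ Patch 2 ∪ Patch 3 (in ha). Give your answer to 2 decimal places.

49.73

By inclusion–exclusion:
Individual areas: |Patch 1| = 6, |Patch 2| = 13, |Patch 3| = 32.
|Patch 1∩Patch 2| = 0.
|Patch 1∩Patch 3| = 0.
|Patch 2∩Patch 3| = 1.269.
|Patch 1∩Patch 2∩Patch 3| = 0.
|Patch 1 ∪ Patch 2 ∪ Patch 3| = 51 − 1.269 + 0 = 49.73.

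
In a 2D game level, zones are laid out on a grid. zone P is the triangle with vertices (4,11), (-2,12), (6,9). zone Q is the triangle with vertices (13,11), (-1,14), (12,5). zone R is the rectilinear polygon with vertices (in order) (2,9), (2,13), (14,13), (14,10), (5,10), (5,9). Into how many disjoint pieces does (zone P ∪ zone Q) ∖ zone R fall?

3

(zone P ∪ zone Q) ∖ zone R splits into 3 disjoint pieces (area 20.3958, area 1.6667, area 2.4487).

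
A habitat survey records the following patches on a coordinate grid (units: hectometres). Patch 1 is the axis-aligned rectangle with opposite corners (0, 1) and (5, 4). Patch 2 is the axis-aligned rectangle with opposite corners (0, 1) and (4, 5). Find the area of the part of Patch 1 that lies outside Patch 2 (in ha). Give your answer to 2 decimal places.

3.00

|Patch 1∩Patch 2|: x∈[0,4], y∈[1,4] → 4·3 = 12.
|Patch 1| = 15.
|Patch 1 ∖ Patch 2| = |Patch 1| − |Patch 1∩Patch 2| = 15 − 12 = 3.00.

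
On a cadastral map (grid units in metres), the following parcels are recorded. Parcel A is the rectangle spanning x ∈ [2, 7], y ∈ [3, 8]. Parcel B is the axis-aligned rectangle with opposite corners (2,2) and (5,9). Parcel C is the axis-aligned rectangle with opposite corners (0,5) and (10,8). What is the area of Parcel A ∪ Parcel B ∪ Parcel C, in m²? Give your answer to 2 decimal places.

46.00

By inclusion–exclusion:
Individual areas: |Parcel A| = 25, |Parcel B| = 21, |Parcel C| = 30.
|Parcel A∩Parcel B|: x∈[2,5], y∈[3,8] → 3·5 = 15.
|Parcel A∩Parcel C|: x∈[2,7], y∈[5,8] → 5·3 = 15.
|Parcel B∩Parcel C|: x∈[2,5], y∈[5,8] → 3·3 = 9.
|Parcel A∩Parcel B∩Parcel C| = 9.
|Parcel A ∪ Parcel B ∪ Parcel C| = 76 − 39 + 9 = 46.00.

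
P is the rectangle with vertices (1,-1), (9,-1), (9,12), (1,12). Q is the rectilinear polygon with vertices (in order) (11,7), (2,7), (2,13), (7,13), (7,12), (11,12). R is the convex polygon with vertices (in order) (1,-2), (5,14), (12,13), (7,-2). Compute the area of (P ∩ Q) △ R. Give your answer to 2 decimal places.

86.75

|P ∩ Q| = 35.
|(P ∩ Q) ∩ R| = 25.625.
|(P ∩ Q) △ R| = 35 + 103 − 51.25 = 86.75.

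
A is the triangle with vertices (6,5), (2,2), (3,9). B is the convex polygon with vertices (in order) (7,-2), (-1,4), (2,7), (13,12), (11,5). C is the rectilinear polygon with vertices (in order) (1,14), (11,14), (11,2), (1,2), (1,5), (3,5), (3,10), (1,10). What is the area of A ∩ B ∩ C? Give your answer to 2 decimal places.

10.69

The intersection is the polygon with vertices (2.429,5), (3,5), (3,7.455), (3.864,7.848), (6,5), (2,2).
By the shoelace formula its area is 10.69.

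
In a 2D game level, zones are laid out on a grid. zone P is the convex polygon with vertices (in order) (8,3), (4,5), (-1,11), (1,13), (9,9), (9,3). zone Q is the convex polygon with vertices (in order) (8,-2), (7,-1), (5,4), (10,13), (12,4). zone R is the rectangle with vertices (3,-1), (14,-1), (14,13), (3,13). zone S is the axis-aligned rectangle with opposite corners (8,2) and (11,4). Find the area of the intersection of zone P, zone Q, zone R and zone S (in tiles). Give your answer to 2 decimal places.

The intersection is the polygon with vertices (9,3), (8,3), (8,4), (9,4).
By the shoelace formula its area is 1.00.

1.00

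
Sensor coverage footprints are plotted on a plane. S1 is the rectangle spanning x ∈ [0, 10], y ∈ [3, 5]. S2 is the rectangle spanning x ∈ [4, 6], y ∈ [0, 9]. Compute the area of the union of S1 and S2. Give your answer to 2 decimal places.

By inclusion–exclusion:
Individual areas: |S1| = 20, |S2| = 18.
|S1∩S2|: x∈[4,6], y∈[3,5] → 2·2 = 4.
|S1 ∪ S2| = 38 − 4 = 34.00.

34.00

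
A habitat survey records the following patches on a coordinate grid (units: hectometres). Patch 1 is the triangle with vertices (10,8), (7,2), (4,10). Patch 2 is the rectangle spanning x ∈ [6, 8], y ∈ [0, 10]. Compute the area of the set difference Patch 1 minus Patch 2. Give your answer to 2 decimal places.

9.33

|Patch 1| = 21, |Patch 1∩Patch 2| = 11.6667.
|Patch 1 ∖ Patch 2| = |Patch 1| − |Patch 1∩Patch 2| = 21 − 11.6667 = 9.33.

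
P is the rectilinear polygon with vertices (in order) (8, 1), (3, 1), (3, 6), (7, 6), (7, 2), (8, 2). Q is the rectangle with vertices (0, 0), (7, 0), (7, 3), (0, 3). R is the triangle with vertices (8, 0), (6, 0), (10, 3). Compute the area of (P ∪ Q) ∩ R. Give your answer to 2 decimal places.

0.54

|P ∪ Q| = 34.
|(P ∪ Q) ∩ R| = 0.54.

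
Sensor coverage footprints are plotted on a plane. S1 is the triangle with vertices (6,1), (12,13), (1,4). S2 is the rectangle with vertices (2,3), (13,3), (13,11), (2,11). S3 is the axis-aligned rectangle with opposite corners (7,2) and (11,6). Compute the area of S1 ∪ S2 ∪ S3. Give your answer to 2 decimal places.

98.49

By inclusion–exclusion:
Individual areas: |S1| = 39, |S2| = 88, |S3| = 16.
|S1∩S2| = 32.5131.
|S1∩S3| = 2.25.
|S2∩S3|: x∈[7,11], y∈[3,6] → 4·3 = 12.
|S1∩S2∩S3| = 2.25.
|S1 ∪ S2 ∪ S3| = 143 − 46.7631 + 2.25 = 98.49.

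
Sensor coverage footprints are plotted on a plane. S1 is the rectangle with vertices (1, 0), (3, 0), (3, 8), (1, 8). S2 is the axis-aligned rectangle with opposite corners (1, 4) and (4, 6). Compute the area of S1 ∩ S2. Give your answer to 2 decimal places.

4.00

|S1∩S2|: x∈[1,3], y∈[4,6] → 2·2 = 4.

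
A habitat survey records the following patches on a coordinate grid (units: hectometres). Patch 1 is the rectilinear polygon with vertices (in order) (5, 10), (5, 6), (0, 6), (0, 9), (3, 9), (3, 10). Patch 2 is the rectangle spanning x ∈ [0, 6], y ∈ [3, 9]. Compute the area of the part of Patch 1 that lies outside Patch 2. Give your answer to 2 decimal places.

|Patch 1| = 17, |Patch 1∩Patch 2| = 15.
|Patch 1 ∖ Patch 2| = |Patch 1| − |Patch 1∩Patch 2| = 17 − 15 = 2.00.

2.00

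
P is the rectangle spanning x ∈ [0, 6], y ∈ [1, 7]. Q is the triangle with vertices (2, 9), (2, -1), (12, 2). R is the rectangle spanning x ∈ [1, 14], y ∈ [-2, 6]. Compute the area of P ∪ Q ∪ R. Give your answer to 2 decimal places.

By inclusion–exclusion:
Individual areas: |P| = 36, |Q| = 50, |R| = 104.
|P∩Q| = 23.5429.
|P∩R|: x∈[1,6], y∈[1,6] → 5·5 = 25.
|Q∩R| = 43.5714.
|P∩Q∩R| = 20.
|P ∪ Q ∪ R| = 190 − 92.1143 + 20 = 117.89.

117.89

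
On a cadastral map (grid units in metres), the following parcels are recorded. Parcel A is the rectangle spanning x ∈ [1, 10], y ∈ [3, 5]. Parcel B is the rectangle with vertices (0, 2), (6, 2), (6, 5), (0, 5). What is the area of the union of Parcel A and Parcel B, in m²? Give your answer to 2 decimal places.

By inclusion–exclusion:
Individual areas: |Parcel A| = 18, |Parcel B| = 18.
|Parcel A∩Parcel B|: x∈[1,6], y∈[3,5] → 5·2 = 10.
|Parcel A ∪ Parcel B| = 36 − 10 = 26.00.

26.00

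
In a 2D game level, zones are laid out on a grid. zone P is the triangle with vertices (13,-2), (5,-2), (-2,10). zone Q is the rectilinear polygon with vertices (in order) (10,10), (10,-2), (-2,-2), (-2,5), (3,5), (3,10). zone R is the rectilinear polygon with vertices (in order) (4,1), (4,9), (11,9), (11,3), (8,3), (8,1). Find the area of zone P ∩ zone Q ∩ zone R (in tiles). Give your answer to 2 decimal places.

The intersection is the polygon with vertices (8,2), (8,1), (4,1), (4,5.2).
By the shoelace formula its area is 10.40.

10.40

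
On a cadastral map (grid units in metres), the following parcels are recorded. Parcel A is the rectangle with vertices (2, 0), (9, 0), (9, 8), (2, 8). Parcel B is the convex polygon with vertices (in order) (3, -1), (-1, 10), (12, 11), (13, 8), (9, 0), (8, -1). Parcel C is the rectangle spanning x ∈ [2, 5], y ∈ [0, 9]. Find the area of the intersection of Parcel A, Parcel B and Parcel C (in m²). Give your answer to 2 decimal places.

The intersection is the polygon with vertices (5,8), (5,0), (2.636,0), (2,1.75), (2,8).
By the shoelace formula its area is 23.44.

23.44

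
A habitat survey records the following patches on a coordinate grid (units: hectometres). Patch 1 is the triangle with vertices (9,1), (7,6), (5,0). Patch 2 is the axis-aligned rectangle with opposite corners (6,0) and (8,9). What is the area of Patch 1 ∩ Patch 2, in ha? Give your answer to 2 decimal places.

The intersection is the polygon with vertices (7,6), (8,3.5), (8,0.75), (6,0.25), (6,3).
By the shoelace formula its area is 8.25.

8.25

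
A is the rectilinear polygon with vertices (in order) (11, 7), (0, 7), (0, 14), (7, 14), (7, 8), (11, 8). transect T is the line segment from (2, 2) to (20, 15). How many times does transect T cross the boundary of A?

The segment meets the boundary at (10.308,8), (8.923,7).

2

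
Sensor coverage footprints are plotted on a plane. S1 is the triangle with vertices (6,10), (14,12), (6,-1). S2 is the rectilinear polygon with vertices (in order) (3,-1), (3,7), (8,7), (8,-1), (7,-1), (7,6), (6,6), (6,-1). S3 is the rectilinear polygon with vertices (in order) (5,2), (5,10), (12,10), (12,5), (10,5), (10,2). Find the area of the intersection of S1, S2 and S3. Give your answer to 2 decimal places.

5.98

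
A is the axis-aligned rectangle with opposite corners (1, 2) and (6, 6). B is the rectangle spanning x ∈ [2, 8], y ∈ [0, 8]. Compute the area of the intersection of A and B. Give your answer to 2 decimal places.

16.00

|A∩B|: x∈[2,6], y∈[2,6] → 4·4 = 16.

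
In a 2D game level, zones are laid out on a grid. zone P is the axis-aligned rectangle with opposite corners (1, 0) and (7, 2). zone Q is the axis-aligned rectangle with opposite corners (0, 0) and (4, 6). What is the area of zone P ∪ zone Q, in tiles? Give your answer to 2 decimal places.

By inclusion–exclusion:
Individual areas: |zone P| = 12, |zone Q| = 24.
|zone P∩zone Q|: x∈[1,4], y∈[0,2] → 3·2 = 6.
|zone P ∪ zone Q| = 36 − 6 = 30.00.

30.00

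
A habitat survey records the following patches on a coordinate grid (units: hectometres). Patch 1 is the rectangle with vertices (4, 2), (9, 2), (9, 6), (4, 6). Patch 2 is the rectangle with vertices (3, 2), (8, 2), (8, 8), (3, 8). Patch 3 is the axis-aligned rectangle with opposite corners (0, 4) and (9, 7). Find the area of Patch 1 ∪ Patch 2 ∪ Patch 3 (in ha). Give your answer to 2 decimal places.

44.00

By inclusion–exclusion:
Individual areas: |Patch 1| = 20, |Patch 2| = 30, |Patch 3| = 27.
|Patch 1∩Patch 2|: x∈[4,8], y∈[2,6] → 4·4 = 16.
|Patch 1∩Patch 3|: x∈[4,9], y∈[4,6] → 5·2 = 10.
|Patch 2∩Patch 3|: x∈[3,8], y∈[4,7] → 5·3 = 15.
|Patch 1∩Patch 2∩Patch 3| = 8.
|Patch 1 ∪ Patch 2 ∪ Patch 3| = 77 − 41 + 8 = 44.00.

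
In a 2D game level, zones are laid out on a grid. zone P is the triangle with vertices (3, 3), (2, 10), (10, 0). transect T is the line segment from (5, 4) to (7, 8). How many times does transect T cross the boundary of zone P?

The segment meets the boundary at (5.692,5.385).

1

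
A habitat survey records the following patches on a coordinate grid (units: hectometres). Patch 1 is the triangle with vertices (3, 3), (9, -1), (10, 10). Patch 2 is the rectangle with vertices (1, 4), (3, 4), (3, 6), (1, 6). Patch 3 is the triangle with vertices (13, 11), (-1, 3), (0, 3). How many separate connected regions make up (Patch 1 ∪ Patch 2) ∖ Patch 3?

4

(Patch 1 ∪ Patch 2) ∖ Patch 3 splits into 4 disjoint pieces (area 0.5708, area 34.1037, area 2.5714, area 0.5817).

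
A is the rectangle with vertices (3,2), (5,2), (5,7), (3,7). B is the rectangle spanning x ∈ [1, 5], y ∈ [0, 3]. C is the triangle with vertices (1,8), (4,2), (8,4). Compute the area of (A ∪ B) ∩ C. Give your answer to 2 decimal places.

The region (A ∪ B) ∩ C is the polygon with vertices (3,6.857), (5,5.714), (5,3), (5,2.5), (4,2), (3,4).
By the shoelace formula its area is 7.32.

7.32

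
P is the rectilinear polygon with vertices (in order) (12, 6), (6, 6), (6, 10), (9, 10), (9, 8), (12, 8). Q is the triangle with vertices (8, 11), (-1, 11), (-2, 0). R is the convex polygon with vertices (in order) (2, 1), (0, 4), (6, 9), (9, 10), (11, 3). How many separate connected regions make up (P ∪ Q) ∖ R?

(P ∪ Q) ∖ R splits into 2 disjoint pieces (area 44.9685, area 4.2857).

2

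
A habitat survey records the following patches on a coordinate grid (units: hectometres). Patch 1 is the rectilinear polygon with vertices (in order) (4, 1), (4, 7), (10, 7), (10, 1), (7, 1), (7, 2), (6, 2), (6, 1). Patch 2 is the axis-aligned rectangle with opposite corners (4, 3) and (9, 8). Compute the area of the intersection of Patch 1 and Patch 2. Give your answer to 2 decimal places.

The intersection is the polygon with vertices (4,7), (9,7), (9,3), (4,3).
By the shoelace formula its area is 20.00.

20.00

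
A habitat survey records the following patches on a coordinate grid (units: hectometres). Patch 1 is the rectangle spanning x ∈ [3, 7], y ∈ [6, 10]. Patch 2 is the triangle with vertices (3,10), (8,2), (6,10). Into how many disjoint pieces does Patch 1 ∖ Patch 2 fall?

Patch 1 ∖ Patch 2 splits into 2 disjoint pieces (area 2, area 5).

2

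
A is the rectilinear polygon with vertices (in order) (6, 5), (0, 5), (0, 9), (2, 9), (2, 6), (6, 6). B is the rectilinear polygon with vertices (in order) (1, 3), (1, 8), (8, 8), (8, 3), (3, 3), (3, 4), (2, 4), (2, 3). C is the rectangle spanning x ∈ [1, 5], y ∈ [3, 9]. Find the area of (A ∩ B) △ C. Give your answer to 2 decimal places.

19.00

|A ∩ B| = 7.
|(A ∩ B) ∩ C| = 6.
|(A ∩ B) △ C| = 7 + 24 − 12 = 19.00.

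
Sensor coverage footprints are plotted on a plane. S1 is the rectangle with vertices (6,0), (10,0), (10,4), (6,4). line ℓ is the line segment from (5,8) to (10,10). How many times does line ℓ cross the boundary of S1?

The segment lies entirely outside S1 and never meets its boundary.

0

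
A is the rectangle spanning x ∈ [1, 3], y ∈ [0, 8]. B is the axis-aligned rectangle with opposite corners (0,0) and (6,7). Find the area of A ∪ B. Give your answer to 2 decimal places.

44.00

By inclusion–exclusion:
Individual areas: |A| = 16, |B| = 42.
|A∩B|: x∈[1,3], y∈[0,7] → 2·7 = 14.
|A ∪ B| = 58 − 14 = 44.00.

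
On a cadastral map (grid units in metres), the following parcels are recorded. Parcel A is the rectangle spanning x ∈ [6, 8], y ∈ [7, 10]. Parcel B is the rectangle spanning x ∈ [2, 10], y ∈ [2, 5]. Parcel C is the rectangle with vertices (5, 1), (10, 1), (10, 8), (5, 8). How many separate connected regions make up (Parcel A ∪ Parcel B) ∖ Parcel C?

(Parcel A ∪ Parcel B) ∖ Parcel C splits into 2 disjoint pieces (area 4, area 9).

2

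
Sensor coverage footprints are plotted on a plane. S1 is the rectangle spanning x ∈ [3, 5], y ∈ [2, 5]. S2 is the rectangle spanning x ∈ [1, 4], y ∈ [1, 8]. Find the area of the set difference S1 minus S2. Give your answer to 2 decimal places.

3.00

|S1∩S2|: x∈[3,4], y∈[2,5] → 1·3 = 3.
|S1| = 6.
|S1 ∖ S2| = |S1| − |S1∩S2| = 6 − 3 = 3.00.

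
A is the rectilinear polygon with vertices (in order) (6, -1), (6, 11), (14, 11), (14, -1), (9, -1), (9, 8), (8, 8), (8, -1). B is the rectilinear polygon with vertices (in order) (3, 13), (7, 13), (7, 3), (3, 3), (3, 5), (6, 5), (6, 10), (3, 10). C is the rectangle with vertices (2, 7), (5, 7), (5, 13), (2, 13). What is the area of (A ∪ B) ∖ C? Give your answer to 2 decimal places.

98.00

|A ∪ B| = 104.
|(A ∪ B) ∩ C| = 6.
|(A ∪ B) ∖ C| = 104 − 6 = 98.00.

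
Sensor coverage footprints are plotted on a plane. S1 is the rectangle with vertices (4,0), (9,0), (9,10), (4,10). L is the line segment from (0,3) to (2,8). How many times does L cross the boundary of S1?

The segment lies entirely outside S1 and never meets its boundary.

0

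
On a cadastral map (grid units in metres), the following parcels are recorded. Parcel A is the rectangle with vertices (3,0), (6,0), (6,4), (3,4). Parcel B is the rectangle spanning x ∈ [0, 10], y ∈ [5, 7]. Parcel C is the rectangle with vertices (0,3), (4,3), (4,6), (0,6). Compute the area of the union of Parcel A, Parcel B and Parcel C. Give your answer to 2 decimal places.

By inclusion–exclusion:
Individual areas: |Parcel A| = 12, |Parcel B| = 20, |Parcel C| = 12.
|Parcel A∩Parcel B| = 0 (no overlap).
|Parcel A∩Parcel C|: x∈[3,4], y∈[3,4] → 1·1 = 1.
|Parcel B∩Parcel C|: x∈[0,4], y∈[5,6] → 4·1 = 4.
|Parcel A∩Parcel B∩Parcel C| = 0.
|Parcel A ∪ Parcel B ∪ Parcel C| = 44 − 5 + 0 = 39.00.

39.00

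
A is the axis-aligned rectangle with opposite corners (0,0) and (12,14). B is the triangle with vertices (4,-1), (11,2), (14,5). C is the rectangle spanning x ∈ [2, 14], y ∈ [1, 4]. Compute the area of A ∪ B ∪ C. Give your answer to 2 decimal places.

174.67

By inclusion–exclusion:
Individual areas: |A| = 168, |B| = 6, |C| = 36.
|A∩B| = 4.8667.
|A∩C|: x∈[2,12], y∈[1,4] → 10·3 = 30.
|B∩C| = 4.3333.
|A∩B∩C| = 3.8667.
|A ∪ B ∪ C| = 210 − 39.2 + 3.8667 = 174.67.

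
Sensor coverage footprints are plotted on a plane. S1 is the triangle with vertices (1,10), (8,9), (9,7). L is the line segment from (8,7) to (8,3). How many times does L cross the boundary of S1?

The segment lies entirely outside S1 and never meets its boundary.

0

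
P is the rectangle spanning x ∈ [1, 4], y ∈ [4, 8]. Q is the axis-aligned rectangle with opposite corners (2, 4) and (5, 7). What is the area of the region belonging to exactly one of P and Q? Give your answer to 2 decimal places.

9.00

|P∩Q|: x∈[2,4], y∈[4,7] → 2·3 = 6.
|P △ Q| = |P| + |Q| − 2·|P∩Q| = 12 + 9 − 12 = 9.00.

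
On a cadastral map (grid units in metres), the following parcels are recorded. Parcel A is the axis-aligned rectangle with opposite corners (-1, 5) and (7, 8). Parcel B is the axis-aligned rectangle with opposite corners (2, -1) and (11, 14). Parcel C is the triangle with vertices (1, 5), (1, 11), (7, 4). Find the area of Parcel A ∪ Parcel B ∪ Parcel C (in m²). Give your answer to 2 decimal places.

By inclusion–exclusion:
Individual areas: |Parcel A| = 24, |Parcel B| = 135, |Parcel C| = 18.
|Parcel A∩Parcel B|: x∈[2,7], y∈[5,8] → 5·3 = 15.
|Parcel A∩Parcel C| = 11.5714.
|Parcel B∩Parcel C| = 12.5.
|Parcel A∩Parcel B∩Parcel C| = 8.5714.
|Parcel A ∪ Parcel B ∪ Parcel C| = 177 − 39.0714 + 8.5714 = 146.50.

146.50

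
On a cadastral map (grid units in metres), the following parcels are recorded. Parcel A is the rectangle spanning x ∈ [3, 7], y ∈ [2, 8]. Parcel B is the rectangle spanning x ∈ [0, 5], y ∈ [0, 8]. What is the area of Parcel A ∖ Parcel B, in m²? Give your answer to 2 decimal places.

12.00

|Parcel A∩Parcel B|: x∈[3,5], y∈[2,8] → 2·6 = 12.
|Parcel A| = 24.
|Parcel A ∖ Parcel B| = |Parcel A| − |Parcel A∩Parcel B| = 24 − 12 = 12.00.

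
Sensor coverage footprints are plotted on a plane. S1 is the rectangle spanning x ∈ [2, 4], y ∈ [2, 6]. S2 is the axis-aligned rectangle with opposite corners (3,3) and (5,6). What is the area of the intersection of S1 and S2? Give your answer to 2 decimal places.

|S1∩S2|: x∈[3,4], y∈[3,6] → 1·3 = 3.

3.00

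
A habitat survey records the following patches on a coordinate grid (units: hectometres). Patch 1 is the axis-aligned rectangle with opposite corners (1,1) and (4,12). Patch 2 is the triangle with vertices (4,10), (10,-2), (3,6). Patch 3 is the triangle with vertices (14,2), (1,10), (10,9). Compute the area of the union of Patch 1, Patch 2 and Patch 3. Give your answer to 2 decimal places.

74.46

By inclusion–exclusion:
Individual areas: |Patch 1| = 33, |Patch 2| = 18, |Patch 3| = 29.5.
|Patch 1∩Patch 2| = 2.5714.
|Patch 1∩Patch 3| = 2.2692.
|Patch 2∩Patch 3| = 1.5571.
|Patch 1∩Patch 2∩Patch 3| = 0.3557.
|Patch 1 ∪ Patch 2 ∪ Patch 3| = 80.5 − 6.3977 + 0.3557 = 74.46.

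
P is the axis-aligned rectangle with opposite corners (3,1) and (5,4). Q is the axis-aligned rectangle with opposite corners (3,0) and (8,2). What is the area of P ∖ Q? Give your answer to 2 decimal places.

4.00

|P∩Q|: x∈[3,5], y∈[1,2] → 2·1 = 2.
|P| = 6.
|P ∖ Q| = |P| − |P∩Q| = 6 − 2 = 4.00.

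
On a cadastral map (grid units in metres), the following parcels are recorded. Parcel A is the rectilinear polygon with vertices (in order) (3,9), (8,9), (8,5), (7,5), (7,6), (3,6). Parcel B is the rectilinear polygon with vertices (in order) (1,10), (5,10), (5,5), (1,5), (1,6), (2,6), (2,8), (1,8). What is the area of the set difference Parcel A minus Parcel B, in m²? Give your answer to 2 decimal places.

|Parcel A| = 16, |Parcel A∩Parcel B| = 6.
|Parcel A ∖ Parcel B| = |Parcel A| − |Parcel A∩Parcel B| = 16 − 6 = 10.00.

10.00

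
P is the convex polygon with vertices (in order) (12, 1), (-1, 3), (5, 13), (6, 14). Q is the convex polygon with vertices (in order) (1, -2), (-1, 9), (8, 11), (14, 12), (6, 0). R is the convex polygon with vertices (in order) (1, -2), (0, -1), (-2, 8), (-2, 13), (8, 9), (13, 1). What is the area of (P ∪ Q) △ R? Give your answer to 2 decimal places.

|P ∪ Q| = 128.4771.
|(P ∪ Q) ∩ R| = 99.6396.
|(P ∪ Q) △ R| = 128.4771 + 135.5 − 199.2791 = 64.70.

64.70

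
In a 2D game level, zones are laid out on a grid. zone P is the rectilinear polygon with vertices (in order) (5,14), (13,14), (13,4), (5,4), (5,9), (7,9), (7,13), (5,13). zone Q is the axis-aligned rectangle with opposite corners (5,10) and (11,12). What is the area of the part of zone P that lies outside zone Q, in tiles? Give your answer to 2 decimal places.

64.00

|zone P| = 72, |zone P∩zone Q| = 8.
|zone P ∖ zone Q| = |zone P| − |zone P∩zone Q| = 72 − 8 = 64.00.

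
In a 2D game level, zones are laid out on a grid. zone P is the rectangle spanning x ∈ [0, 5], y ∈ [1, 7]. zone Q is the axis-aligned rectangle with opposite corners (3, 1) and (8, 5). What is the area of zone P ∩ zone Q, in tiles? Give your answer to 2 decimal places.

|zone P∩zone Q|: x∈[3,5], y∈[1,5] → 2·4 = 8.

8.00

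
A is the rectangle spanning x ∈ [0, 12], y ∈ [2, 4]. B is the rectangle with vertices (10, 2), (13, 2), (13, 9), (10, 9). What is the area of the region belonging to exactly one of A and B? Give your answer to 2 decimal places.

37.00

|A∩B|: x∈[10,12], y∈[2,4] → 2·2 = 4.
|A △ B| = |A| + |B| − 2·|A∩B| = 24 + 21 − 8 = 37.00.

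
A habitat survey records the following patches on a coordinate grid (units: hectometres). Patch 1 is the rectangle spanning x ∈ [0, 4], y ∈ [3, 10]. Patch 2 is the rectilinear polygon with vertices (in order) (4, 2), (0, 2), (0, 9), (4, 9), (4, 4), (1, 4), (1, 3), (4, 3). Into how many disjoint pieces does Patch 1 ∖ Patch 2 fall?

2

Patch 1 ∖ Patch 2 splits into 2 disjoint pieces (area 3, area 4).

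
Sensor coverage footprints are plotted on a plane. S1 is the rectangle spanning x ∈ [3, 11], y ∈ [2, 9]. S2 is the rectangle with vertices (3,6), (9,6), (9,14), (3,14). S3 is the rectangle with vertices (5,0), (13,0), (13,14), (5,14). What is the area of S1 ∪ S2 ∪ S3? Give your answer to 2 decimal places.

136.00

By inclusion–exclusion:
Individual areas: |S1| = 56, |S2| = 48, |S3| = 112.
|S1∩S2|: x∈[3,9], y∈[6,9] → 6·3 = 18.
|S1∩S3|: x∈[5,11], y∈[2,9] → 6·7 = 42.
|S2∩S3|: x∈[5,9], y∈[6,14] → 4·8 = 32.
|S1∩S2∩S3| = 12.
|S1 ∪ S2 ∪ S3| = 216 − 92 + 12 = 136.00.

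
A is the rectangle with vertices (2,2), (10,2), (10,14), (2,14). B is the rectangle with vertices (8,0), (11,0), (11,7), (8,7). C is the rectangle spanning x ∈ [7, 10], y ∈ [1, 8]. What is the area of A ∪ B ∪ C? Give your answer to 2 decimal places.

108.00

By inclusion–exclusion:
Individual areas: |A| = 96, |B| = 21, |C| = 21.
|A∩B|: x∈[8,10], y∈[2,7] → 2·5 = 10.
|A∩C|: x∈[7,10], y∈[2,8] → 3·6 = 18.
|B∩C|: x∈[8,10], y∈[1,7] → 2·6 = 12.
|A∩B∩C| = 10.
|A ∪ B ∪ C| = 138 − 40 + 10 = 108.00.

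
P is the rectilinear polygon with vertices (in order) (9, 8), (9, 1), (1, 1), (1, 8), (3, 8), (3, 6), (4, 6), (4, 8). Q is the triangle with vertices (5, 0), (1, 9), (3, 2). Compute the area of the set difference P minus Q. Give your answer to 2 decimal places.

|P| = 54, |P∩Q| = 4.6429.
|P ∖ Q| = |P| − |P∩Q| = 54 − 4.6429 = 49.36.

49.36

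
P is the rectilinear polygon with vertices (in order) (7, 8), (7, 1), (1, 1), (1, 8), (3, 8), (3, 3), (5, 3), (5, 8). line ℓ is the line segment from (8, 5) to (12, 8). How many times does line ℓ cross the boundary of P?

0

The segment lies entirely outside P and never meets its boundary.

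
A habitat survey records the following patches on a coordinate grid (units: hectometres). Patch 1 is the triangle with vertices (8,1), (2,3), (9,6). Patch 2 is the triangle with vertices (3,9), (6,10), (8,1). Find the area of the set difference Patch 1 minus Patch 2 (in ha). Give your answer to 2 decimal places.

|Patch 1| = 16, |Patch 1∩Patch 2| = 3.0308.
|Patch 1 ∖ Patch 2| = |Patch 1| − |Patch 1∩Patch 2| = 16 − 3.0308 = 12.97.

12.97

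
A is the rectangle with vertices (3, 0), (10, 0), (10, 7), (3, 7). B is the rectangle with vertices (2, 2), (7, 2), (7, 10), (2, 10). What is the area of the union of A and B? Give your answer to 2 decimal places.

69.00

By inclusion–exclusion:
Individual areas: |A| = 49, |B| = 40.
|A∩B|: x∈[3,7], y∈[2,7] → 4·5 = 20.
|A ∪ B| = 89 − 20 = 69.00.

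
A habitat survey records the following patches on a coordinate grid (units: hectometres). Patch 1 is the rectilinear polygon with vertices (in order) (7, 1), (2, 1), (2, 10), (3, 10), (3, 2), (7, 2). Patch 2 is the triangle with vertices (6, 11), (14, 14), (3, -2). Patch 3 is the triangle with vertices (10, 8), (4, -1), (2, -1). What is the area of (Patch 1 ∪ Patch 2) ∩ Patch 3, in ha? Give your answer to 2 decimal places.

6.18

The region (Patch 1 ∪ Patch 2) ∩ Patch 3 is the polygon with vertices (3.688,-1), (3.231,-1), (3.662,0.87), (9.448,7.379), (5.75,2), (6,2), (5.333,1), (5.062,1).
By the shoelace formula its area is 6.18.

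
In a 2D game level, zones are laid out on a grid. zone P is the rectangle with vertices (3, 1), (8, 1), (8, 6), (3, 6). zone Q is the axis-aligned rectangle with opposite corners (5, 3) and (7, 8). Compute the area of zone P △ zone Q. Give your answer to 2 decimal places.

|zone P∩zone Q|: x∈[5,7], y∈[3,6] → 2·3 = 6.
|zone P △ zone Q| = |zone P| + |zone Q| − 2·|zone P∩zone Q| = 25 + 10 − 12 = 23.00.

23.00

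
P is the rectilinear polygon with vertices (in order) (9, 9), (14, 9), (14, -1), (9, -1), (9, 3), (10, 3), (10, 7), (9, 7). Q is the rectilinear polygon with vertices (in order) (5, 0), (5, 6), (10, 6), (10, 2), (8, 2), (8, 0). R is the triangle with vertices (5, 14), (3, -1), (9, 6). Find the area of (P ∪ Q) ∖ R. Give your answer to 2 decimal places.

61.67

|P ∪ Q| = 71.
|(P ∪ Q) ∩ R| = 9.3333.
|(P ∪ Q) ∖ R| = 71 − 9.3333 = 61.67.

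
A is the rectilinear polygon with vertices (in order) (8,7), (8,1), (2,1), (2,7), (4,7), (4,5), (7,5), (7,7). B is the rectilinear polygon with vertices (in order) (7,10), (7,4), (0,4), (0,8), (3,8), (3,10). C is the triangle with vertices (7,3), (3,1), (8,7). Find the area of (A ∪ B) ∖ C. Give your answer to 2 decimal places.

|A ∪ B| = 57.
|(A ∪ B) ∩ C| = 7.
|(A ∪ B) ∖ C| = 57 − 7 = 50.00.

50.00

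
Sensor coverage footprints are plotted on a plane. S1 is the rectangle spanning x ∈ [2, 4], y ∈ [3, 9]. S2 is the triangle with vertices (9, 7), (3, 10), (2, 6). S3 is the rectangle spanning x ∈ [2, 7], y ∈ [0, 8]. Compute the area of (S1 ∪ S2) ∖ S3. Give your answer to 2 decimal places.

|S1 ∪ S2| = 20.9107.
|(S1 ∪ S2) ∩ S3| = 14.5.
|(S1 ∪ S2) ∖ S3| = 20.9107 − 14.5 = 6.41.

6.41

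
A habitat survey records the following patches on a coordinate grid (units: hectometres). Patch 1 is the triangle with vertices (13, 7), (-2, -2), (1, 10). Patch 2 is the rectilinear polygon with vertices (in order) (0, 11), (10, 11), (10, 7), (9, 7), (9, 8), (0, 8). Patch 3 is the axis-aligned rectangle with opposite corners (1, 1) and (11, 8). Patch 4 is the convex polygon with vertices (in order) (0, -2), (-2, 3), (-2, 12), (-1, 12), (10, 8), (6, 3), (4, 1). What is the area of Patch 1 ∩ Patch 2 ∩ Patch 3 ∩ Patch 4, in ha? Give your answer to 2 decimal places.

0.50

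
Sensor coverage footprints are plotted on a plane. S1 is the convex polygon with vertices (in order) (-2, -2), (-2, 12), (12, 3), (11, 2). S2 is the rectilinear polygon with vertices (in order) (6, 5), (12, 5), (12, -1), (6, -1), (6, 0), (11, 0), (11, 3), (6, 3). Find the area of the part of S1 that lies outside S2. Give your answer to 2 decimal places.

93.11

|S1| = 102.5, |S1∩S2| = 9.3889.
|S1 ∖ S2| = |S1| − |S1∩S2| = 102.5 − 9.3889 = 93.11.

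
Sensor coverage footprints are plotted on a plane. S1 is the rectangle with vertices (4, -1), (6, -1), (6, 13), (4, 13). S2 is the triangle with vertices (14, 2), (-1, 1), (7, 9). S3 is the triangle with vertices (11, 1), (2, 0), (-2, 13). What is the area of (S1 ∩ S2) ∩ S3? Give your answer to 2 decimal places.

9.72

The region (S1 ∩ S2) ∩ S3 is the polygon with vertices (4,1.333), (4,6), (4.76,6.76), (6,5.615), (6,1.467).
By the shoelace formula its area is 9.72.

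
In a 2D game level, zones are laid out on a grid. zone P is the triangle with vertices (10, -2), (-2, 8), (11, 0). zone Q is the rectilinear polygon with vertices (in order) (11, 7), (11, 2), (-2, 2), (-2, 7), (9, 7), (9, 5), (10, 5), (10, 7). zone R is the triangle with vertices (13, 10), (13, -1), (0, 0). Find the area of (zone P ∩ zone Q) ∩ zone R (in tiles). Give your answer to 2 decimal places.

3.18

The region (zone P ∩ zone Q) ∩ zone R is the polygon with vertices (7.75,2), (5.2,2), (3.952,3.04), (4.889,3.761).
By the shoelace formula its area is 3.18.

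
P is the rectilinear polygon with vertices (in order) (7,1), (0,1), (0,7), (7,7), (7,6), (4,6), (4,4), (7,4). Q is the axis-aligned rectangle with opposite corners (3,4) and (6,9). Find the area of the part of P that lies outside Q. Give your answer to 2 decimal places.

|P| = 36, |P∩Q| = 5.
|P ∖ Q| = |P| − |P∩Q| = 36 − 5 = 31.00.

31.00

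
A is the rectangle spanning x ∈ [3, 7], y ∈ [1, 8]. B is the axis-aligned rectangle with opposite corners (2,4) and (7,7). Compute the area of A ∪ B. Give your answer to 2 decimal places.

31.00

By inclusion–exclusion:
Individual areas: |A| = 28, |B| = 15.
|A∩B|: x∈[3,7], y∈[4,7] → 4·3 = 12.
|A ∪ B| = 43 − 12 = 31.00.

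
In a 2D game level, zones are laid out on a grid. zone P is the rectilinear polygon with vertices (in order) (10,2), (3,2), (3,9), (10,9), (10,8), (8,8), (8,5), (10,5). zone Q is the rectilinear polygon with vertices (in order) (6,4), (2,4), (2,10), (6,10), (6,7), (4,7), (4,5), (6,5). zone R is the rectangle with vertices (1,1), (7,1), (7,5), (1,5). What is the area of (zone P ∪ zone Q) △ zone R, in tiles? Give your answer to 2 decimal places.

|zone P ∪ zone Q| = 52.
|(zone P ∪ zone Q) ∩ zone R| = 13.
|(zone P ∪ zone Q) △ zone R| = 52 + 24 − 26 = 50.00.

50.00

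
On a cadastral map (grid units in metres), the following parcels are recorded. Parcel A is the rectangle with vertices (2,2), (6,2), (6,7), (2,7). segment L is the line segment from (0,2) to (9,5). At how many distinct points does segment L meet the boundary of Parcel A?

2

The segment meets the boundary at (6,4), (2,2.667).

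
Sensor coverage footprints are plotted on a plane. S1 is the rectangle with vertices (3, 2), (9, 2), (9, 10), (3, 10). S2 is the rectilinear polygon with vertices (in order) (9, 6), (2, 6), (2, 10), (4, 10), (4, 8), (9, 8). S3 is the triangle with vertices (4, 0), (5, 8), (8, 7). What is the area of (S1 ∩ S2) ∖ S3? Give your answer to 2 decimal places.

9.54

|S1 ∩ S2| = 14.
|(S1 ∩ S2) ∩ S3| = 4.4643.
|(S1 ∩ S2) ∖ S3| = 14 − 4.4643 = 9.54.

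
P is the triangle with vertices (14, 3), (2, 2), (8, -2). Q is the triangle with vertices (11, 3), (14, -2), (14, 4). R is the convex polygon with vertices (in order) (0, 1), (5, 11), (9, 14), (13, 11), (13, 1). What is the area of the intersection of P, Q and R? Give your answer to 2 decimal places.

1.77

The intersection is the polygon with vertices (12,1.333), (11.143,2.762), (13,2.917), (13,2.167).
By the shoelace formula its area is 1.77.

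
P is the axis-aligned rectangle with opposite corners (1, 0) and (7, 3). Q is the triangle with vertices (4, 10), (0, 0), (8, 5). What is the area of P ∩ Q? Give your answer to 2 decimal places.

The intersection is the polygon with vertices (4.8,3), (1,0.625), (1,2.5), (1.2,3).
By the shoelace formula its area is 4.46.

4.46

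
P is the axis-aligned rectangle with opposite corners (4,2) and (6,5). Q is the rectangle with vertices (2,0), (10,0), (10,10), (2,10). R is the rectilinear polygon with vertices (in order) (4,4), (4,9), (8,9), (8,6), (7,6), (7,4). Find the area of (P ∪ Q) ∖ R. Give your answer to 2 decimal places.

62.00

|P ∪ Q| = 80.
|(P ∪ Q) ∩ R| = 18.
|(P ∪ Q) ∖ R| = 80 − 18 = 62.00.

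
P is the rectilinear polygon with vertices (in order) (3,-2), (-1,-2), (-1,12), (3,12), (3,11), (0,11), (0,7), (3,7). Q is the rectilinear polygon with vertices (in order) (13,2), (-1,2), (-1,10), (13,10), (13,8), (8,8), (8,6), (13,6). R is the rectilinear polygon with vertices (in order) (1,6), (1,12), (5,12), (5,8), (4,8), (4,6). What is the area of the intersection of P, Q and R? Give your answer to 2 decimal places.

2.00

The intersection is the polygon with vertices (3,7), (3,6), (1,6), (1,7).
By the shoelace formula its area is 2.00.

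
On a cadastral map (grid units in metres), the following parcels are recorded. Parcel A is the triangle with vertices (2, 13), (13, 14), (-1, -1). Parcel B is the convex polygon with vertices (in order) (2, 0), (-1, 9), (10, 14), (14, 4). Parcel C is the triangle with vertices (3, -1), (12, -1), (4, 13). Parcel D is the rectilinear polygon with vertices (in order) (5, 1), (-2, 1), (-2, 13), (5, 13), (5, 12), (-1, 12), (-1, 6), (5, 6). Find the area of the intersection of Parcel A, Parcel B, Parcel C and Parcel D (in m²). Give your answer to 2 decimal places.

The intersection is the polygon with vertices (3.5,6), (5,6), (5,5.429), (3.332,3.641).
By the shoelace formula its area is 2.25.

2.25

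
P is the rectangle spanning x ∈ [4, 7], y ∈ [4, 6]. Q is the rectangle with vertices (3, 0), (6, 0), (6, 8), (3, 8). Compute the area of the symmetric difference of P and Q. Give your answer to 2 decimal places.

|P∩Q|: x∈[4,6], y∈[4,6] → 2·2 = 4.
|P △ Q| = |P| + |Q| − 2·|P∩Q| = 6 + 24 − 8 = 22.00.

22.00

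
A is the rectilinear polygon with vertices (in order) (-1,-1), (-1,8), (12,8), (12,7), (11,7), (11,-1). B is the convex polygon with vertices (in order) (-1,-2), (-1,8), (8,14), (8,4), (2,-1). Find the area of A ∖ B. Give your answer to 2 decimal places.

43.00

|A| = 109, |A∩B| = 66.
|A ∖ B| = |A| − |A∩B| = 109 − 66 = 43.00.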